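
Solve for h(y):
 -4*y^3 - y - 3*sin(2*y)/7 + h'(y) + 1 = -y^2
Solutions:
 h(y) = C1 + y^4 - y^3/3 + y^2/2 - y - 3*cos(2*y)/14


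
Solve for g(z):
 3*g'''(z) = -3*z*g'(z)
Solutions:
 g(z) = C1 + Integral(C2*airyai(-z) + C3*airybi(-z), z)


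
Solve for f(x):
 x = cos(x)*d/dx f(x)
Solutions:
 f(x) = C1 + Integral(x/cos(x), x)


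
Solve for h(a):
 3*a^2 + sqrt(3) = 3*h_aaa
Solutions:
 h(a) = C1 + C2*a + C3*a^2 + a^5/60 + sqrt(3)*a^3/18


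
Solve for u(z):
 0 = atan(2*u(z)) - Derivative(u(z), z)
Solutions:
 Integral(1/atan(2*_y), (_y, u(z))) = C1 + z


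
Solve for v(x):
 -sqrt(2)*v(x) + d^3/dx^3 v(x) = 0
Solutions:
 v(x) = C3*exp(2^(1/6)*x) + (C1*sin(2^(1/6)*sqrt(3)*x/2) + C2*cos(2^(1/6)*sqrt(3)*x/2))*exp(-2^(1/6)*x/2)


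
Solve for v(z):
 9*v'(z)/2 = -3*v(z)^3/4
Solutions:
 v(z) = -sqrt(3)*sqrt(-1/(C1 - z))
 v(z) = sqrt(3)*sqrt(-1/(C1 - z))


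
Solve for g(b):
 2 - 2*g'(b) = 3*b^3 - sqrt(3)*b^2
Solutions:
 g(b) = C1 - 3*b^4/8 + sqrt(3)*b^3/6 + b


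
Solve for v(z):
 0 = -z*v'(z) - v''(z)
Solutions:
 v(z) = C1 + C2*erf(sqrt(2)*z/2)


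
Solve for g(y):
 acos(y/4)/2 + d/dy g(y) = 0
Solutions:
 g(y) = C1 - y*acos(y/4)/2 + sqrt(16 - y^2)/2


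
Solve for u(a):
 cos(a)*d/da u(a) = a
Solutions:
 u(a) = C1 + Integral(a/cos(a), a)


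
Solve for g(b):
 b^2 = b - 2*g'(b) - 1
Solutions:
 g(b) = C1 - b^3/6 + b^2/4 - b/2


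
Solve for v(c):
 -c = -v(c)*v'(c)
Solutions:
 v(c) = -sqrt(C1 + c^2)
 v(c) = sqrt(C1 + c^2)


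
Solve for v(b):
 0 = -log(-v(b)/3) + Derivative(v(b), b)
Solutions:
 -Integral(1/(log(-_y) - log(3)), (_y, v(b))) = C1 - b


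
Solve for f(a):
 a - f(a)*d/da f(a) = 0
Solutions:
 f(a) = -sqrt(C1 + a^2)
 f(a) = sqrt(C1 + a^2)


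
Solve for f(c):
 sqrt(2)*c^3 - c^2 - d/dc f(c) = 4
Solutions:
 f(c) = C1 + sqrt(2)*c^4/4 - c^3/3 - 4*c


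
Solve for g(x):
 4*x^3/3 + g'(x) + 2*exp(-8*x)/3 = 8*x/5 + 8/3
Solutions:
 g(x) = C1 - x^4/3 + 4*x^2/5 + 8*x/3 + exp(-8*x)/12


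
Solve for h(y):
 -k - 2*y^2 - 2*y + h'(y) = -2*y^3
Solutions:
 h(y) = C1 + k*y - y^4/2 + 2*y^3/3 + y^2


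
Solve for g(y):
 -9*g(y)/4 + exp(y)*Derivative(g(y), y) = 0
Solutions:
 g(y) = C1*exp(-9*exp(-y)/4)


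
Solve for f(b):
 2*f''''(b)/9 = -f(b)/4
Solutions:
 f(b) = (C1*sin(2^(3/4)*sqrt(3)*b/4) + C2*cos(2^(3/4)*sqrt(3)*b/4))*exp(-2^(3/4)*sqrt(3)*b/4) + (C3*sin(2^(3/4)*sqrt(3)*b/4) + C4*cos(2^(3/4)*sqrt(3)*b/4))*exp(2^(3/4)*sqrt(3)*b/4)


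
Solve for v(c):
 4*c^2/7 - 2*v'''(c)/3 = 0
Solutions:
 v(c) = C1 + C2*c + C3*c^2 + c^5/70


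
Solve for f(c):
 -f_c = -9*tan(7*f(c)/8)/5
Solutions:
 f(c) = -8*asin(C1*exp(63*c/40))/7 + 8*pi/7
 f(c) = 8*asin(C1*exp(63*c/40))/7


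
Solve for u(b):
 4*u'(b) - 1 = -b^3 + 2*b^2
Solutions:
 u(b) = C1 - b^4/16 + b^3/6 + b/4


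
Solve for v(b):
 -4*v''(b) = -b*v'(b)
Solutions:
 v(b) = C1 + C2*erfi(sqrt(2)*b/4)


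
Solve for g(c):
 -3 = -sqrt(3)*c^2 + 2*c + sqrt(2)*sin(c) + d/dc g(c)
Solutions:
 g(c) = C1 + sqrt(3)*c^3/3 - c^2 - 3*c + sqrt(2)*cos(c)


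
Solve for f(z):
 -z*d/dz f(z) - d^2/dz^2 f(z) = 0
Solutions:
 f(z) = C1 + C2*erf(sqrt(2)*z/2)


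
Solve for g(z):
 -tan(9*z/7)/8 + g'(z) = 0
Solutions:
 g(z) = C1 - 7*log(cos(9*z/7))/72


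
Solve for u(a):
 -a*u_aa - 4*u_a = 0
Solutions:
 u(a) = C1 + C2/a^3


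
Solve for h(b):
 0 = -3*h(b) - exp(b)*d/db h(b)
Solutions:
 h(b) = C1*exp(3*exp(-b))


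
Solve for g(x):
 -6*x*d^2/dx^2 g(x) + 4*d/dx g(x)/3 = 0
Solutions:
 g(x) = C1 + C2*x^(11/9)


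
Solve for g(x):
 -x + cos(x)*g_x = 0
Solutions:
 g(x) = C1 + Integral(x/cos(x), x)


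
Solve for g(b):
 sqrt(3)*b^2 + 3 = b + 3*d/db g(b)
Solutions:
 g(b) = C1 + sqrt(3)*b^3/9 - b^2/6 + b


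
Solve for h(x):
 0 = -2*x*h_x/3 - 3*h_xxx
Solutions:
 h(x) = C1 + Integral(C2*airyai(-6^(1/3)*x/3) + C3*airybi(-6^(1/3)*x/3), x)


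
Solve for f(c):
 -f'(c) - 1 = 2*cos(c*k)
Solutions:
 f(c) = C1 - c - 2*sin(c*k)/k


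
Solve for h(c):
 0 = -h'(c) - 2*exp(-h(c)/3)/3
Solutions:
 h(c) = 3*log(C1 - 2*c/9)


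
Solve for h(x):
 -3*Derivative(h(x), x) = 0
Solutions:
 h(x) = C1


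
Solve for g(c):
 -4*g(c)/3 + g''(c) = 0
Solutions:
 g(c) = C1*exp(-2*sqrt(3)*c/3) + C2*exp(2*sqrt(3)*c/3)


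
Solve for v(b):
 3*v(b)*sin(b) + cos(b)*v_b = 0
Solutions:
 v(b) = C1*cos(b)^3


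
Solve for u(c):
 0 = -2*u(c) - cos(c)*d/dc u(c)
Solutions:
 u(c) = C1*(sin(c) - 1)/(sin(c) + 1)


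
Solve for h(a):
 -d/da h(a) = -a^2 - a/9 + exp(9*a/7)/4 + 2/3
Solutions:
 h(a) = C1 + a^3/3 + a^2/18 - 2*a/3 - 7*exp(9*a/7)/36


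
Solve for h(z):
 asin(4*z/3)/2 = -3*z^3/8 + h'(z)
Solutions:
 h(z) = C1 + 3*z^4/32 + z*asin(4*z/3)/2 + sqrt(9 - 16*z^2)/8


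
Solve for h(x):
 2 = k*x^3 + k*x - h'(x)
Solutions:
 h(x) = C1 + k*x^4/4 + k*x^2/2 - 2*x


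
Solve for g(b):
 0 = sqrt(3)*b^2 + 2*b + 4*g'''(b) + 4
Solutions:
 g(b) = C1 + C2*b + C3*b^2 - sqrt(3)*b^5/240 - b^4/48 - b^3/6


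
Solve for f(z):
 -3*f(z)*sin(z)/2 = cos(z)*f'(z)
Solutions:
 f(z) = C1*cos(z)^(3/2)


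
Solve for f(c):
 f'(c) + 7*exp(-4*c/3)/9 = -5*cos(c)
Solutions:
 f(c) = C1 - 5*sin(c) + 7*exp(-4*c/3)/12


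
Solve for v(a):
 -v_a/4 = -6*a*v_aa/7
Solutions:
 v(a) = C1 + C2*a^(31/24)


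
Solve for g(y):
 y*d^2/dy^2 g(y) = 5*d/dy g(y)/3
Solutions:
 g(y) = C1 + C2*y^(8/3)


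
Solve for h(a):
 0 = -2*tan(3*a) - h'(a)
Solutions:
 h(a) = C1 + 2*log(cos(3*a))/3


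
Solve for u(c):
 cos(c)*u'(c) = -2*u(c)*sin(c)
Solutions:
 u(c) = C1*cos(c)^2


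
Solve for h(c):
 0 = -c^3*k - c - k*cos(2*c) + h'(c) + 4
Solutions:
 h(c) = C1 + c^4*k/4 + c^2/2 - 4*c + k*sin(2*c)/2


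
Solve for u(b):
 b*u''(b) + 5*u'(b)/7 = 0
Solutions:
 u(b) = C1 + C2*b^(2/7)


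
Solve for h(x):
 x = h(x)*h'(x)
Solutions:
 h(x) = -sqrt(C1 + x^2)
 h(x) = sqrt(C1 + x^2)


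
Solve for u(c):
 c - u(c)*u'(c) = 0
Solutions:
 u(c) = -sqrt(C1 + c^2)
 u(c) = sqrt(C1 + c^2)


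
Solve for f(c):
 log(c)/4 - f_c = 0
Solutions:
 f(c) = C1 + c*log(c)/4 - c/4


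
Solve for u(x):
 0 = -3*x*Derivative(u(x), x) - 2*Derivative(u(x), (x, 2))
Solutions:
 u(x) = C1 + C2*erf(sqrt(3)*x/2)


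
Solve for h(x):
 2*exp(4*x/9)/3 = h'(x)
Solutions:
 h(x) = C1 + 3*exp(4*x/9)/2


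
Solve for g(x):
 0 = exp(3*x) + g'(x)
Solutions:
 g(x) = C1 - exp(3*x)/3


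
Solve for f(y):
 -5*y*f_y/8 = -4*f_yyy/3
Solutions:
 f(y) = C1 + Integral(C2*airyai(30^(1/3)*y/4) + C3*airybi(30^(1/3)*y/4), y)


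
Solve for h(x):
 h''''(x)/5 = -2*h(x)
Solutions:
 h(x) = (C1*sin(2^(3/4)*5^(1/4)*x/2) + C2*cos(2^(3/4)*5^(1/4)*x/2))*exp(-2^(3/4)*5^(1/4)*x/2) + (C3*sin(2^(3/4)*5^(1/4)*x/2) + C4*cos(2^(3/4)*5^(1/4)*x/2))*exp(2^(3/4)*5^(1/4)*x/2)


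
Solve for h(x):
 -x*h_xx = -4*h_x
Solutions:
 h(x) = C1 + C2*x^5


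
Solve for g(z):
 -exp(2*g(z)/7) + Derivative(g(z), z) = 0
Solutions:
 g(z) = 7*log(-sqrt(-1/(C1 + z))) - 7*log(2) + 7*log(14)/2
 g(z) = 7*log(-1/(C1 + z))/2 - 7*log(2) + 7*log(14)/2


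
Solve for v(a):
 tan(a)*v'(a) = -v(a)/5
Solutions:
 v(a) = C1/sin(a)^(1/5)


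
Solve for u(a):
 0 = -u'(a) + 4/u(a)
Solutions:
 u(a) = -sqrt(C1 + 8*a)
 u(a) = sqrt(C1 + 8*a)


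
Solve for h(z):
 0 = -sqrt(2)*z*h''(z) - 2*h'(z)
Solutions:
 h(z) = C1 + C2*z^(1 - sqrt(2))


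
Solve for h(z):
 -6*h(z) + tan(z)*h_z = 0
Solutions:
 h(z) = C1*sin(z)^6


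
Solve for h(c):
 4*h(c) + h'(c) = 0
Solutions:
 h(c) = C1*exp(-4*c)


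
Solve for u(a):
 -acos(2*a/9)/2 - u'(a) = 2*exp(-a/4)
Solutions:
 u(a) = C1 - a*acos(2*a/9)/2 + sqrt(81 - 4*a^2)/4 + 8*exp(-a/4)


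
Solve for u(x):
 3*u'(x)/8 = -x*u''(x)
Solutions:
 u(x) = C1 + C2*x^(5/8)


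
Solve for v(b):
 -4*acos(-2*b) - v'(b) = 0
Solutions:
 v(b) = C1 - 4*b*acos(-2*b) - 2*sqrt(1 - 4*b^2)


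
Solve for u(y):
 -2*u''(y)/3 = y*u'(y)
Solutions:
 u(y) = C1 + C2*erf(sqrt(3)*y/2)


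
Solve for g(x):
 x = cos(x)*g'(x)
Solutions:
 g(x) = C1 + Integral(x/cos(x), x)


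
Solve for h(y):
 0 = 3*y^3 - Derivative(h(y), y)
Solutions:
 h(y) = C1 + 3*y^4/4


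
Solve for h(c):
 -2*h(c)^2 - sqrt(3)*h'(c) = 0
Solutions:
 h(c) = 3/(C1 + 2*sqrt(3)*c)


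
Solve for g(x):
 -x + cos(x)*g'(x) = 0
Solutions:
 g(x) = C1 + Integral(x/cos(x), x)


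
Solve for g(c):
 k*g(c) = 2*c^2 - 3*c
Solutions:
 g(c) = c*(2*c - 3)/k


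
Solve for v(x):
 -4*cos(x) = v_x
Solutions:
 v(x) = C1 - 4*sin(x)


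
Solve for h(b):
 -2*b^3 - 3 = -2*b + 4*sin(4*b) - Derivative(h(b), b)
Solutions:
 h(b) = C1 + b^4/2 - b^2 + 3*b - cos(4*b)


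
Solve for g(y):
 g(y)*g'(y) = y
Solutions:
 g(y) = -sqrt(C1 + y^2)
 g(y) = sqrt(C1 + y^2)


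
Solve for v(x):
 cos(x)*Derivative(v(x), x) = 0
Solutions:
 v(x) = C1


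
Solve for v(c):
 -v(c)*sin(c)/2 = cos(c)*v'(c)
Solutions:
 v(c) = C1*sqrt(cos(c))


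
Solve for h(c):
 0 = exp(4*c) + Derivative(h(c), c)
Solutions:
 h(c) = C1 - exp(4*c)/4


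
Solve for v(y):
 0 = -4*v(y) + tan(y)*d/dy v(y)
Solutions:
 v(y) = C1*sin(y)^4


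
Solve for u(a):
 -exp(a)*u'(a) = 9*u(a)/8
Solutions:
 u(a) = C1*exp(9*exp(-a)/8)


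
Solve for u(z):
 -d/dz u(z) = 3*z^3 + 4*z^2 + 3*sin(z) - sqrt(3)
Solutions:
 u(z) = C1 - 3*z^4/4 - 4*z^3/3 + sqrt(3)*z + 3*cos(z)


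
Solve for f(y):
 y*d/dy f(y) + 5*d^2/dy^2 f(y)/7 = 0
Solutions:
 f(y) = C1 + C2*erf(sqrt(70)*y/10)


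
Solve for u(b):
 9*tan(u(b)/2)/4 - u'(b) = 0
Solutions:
 u(b) = -2*asin(C1*exp(9*b/8)) + 2*pi
 u(b) = 2*asin(C1*exp(9*b/8))


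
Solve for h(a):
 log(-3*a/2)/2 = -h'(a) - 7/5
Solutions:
 h(a) = C1 - a*log(-a)/2 + a*(-log(3) - 9/10 + log(6)/2)


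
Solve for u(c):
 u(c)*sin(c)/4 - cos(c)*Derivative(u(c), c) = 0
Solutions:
 u(c) = C1/cos(c)^(1/4)


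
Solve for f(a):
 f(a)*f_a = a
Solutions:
 f(a) = -sqrt(C1 + a^2)
 f(a) = sqrt(C1 + a^2)


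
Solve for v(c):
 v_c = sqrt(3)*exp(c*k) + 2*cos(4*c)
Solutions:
 v(c) = C1 + sin(4*c)/2 + sqrt(3)*exp(c*k)/k


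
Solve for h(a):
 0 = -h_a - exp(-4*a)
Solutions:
 h(a) = C1 + exp(-4*a)/4


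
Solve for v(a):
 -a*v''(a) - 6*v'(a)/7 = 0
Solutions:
 v(a) = C1 + C2*a^(1/7)


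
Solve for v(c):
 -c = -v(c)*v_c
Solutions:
 v(c) = -sqrt(C1 + c^2)
 v(c) = sqrt(C1 + c^2)


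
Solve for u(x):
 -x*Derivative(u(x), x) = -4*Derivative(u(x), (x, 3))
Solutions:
 u(x) = C1 + Integral(C2*airyai(2^(1/3)*x/2) + C3*airybi(2^(1/3)*x/2), x)


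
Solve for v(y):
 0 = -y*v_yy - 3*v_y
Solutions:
 v(y) = C1 + C2/y^2


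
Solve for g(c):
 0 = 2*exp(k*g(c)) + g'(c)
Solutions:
 g(c) = Piecewise((log(1/(C1*k + 2*c*k))/k, Ne(k, 0)), (nan, True))
 g(c) = Piecewise((C1 - 2*c, Eq(k, 0)), (nan, True))


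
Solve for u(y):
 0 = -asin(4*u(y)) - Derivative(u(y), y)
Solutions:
 Integral(1/asin(4*_y), (_y, u(y))) = C1 - y


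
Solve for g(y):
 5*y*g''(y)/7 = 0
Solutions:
 g(y) = C1 + C2*y


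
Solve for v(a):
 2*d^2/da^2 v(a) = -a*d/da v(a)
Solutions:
 v(a) = C1 + C2*erf(a/2)


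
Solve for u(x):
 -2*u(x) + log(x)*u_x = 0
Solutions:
 u(x) = C1*exp(2*li(x))


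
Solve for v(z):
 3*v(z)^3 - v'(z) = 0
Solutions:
 v(z) = -sqrt(2)*sqrt(-1/(C1 + 3*z))/2
 v(z) = sqrt(2)*sqrt(-1/(C1 + 3*z))/2


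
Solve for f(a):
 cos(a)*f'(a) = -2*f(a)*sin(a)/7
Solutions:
 f(a) = C1*cos(a)^(2/7)


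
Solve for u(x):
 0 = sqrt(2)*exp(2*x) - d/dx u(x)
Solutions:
 u(x) = C1 + sqrt(2)*exp(2*x)/2


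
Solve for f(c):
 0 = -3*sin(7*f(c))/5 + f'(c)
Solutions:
 -3*c/5 + log(cos(7*f(c)) - 1)/14 - log(cos(7*f(c)) + 1)/14 = C1


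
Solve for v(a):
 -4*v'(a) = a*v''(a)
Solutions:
 v(a) = C1 + C2/a^3


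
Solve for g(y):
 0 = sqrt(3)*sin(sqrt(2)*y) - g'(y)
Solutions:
 g(y) = C1 - sqrt(6)*cos(sqrt(2)*y)/2


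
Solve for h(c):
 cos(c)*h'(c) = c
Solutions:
 h(c) = C1 + Integral(c/cos(c), c)


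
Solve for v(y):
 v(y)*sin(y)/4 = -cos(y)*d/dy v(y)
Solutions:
 v(y) = C1*cos(y)^(1/4)


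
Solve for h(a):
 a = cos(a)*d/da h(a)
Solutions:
 h(a) = C1 + Integral(a/cos(a), a)


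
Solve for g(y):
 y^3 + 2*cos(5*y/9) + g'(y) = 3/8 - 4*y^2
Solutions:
 g(y) = C1 - y^4/4 - 4*y^3/3 + 3*y/8 - 18*sin(5*y/9)/5


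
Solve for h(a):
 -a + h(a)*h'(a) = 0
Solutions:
 h(a) = -sqrt(C1 + a^2)
 h(a) = sqrt(C1 + a^2)


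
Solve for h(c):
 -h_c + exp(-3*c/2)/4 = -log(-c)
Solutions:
 h(c) = C1 + c*log(-c) - c - exp(-3*c/2)/6


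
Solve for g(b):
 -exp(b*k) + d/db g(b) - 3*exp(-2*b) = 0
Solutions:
 g(b) = C1 - 3*exp(-2*b)/2 + exp(b*k)/k


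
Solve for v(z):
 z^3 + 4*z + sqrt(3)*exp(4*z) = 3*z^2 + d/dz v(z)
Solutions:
 v(z) = C1 + z^4/4 - z^3 + 2*z^2 + sqrt(3)*exp(4*z)/4


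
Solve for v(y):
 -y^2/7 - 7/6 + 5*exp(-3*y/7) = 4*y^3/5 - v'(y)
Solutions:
 v(y) = C1 + y^4/5 + y^3/21 + 7*y/6 + 35*exp(-3*y/7)/3


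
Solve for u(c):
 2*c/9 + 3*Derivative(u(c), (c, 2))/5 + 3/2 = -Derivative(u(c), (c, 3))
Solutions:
 u(c) = C1 + C2*c + C3*exp(-3*c/5) - 5*c^3/81 - 305*c^2/324


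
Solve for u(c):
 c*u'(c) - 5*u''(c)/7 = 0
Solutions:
 u(c) = C1 + C2*erfi(sqrt(70)*c/10)


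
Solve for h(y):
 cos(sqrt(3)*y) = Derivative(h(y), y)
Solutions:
 h(y) = C1 + sqrt(3)*sin(sqrt(3)*y)/3


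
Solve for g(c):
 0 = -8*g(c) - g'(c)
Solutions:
 g(c) = C1*exp(-8*c)


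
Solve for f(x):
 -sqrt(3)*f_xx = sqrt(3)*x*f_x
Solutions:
 f(x) = C1 + C2*erf(sqrt(2)*x/2)


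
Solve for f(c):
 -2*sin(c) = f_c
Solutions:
 f(c) = C1 + 2*cos(c)


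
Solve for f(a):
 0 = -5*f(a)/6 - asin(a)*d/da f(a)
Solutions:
 f(a) = C1*exp(-5*Integral(1/asin(a), a)/6)


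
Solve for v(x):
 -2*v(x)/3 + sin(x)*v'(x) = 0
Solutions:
 v(x) = C1*(cos(x) - 1)^(1/3)/(cos(x) + 1)^(1/3)


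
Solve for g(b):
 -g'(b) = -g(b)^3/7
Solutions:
 g(b) = -sqrt(14)*sqrt(-1/(C1 + b))/2
 g(b) = sqrt(14)*sqrt(-1/(C1 + b))/2


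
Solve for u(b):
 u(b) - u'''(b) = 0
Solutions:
 u(b) = C3*exp(b) + (C1*sin(sqrt(3)*b/2) + C2*cos(sqrt(3)*b/2))*exp(-b/2)


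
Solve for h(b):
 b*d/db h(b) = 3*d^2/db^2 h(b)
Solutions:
 h(b) = C1 + C2*erfi(sqrt(6)*b/6)


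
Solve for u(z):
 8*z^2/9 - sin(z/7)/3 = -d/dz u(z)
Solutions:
 u(z) = C1 - 8*z^3/27 - 7*cos(z/7)/3


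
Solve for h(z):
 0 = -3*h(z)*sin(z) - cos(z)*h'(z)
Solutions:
 h(z) = C1*cos(z)^3


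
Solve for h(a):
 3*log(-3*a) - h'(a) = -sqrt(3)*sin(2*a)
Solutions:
 h(a) = C1 + 3*a*log(-a) - 3*a + 3*a*log(3) - sqrt(3)*cos(2*a)/2


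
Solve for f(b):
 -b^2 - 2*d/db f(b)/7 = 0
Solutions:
 f(b) = C1 - 7*b^3/6


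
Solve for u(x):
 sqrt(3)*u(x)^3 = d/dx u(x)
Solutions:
 u(x) = -sqrt(2)*sqrt(-1/(C1 + sqrt(3)*x))/2
 u(x) = sqrt(2)*sqrt(-1/(C1 + sqrt(3)*x))/2


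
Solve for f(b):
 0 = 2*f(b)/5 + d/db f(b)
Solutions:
 f(b) = C1*exp(-2*b/5)


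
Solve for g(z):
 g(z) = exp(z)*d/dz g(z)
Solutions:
 g(z) = C1*exp(-exp(-z))


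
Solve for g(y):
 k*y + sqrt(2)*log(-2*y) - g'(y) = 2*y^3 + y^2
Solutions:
 g(y) = C1 + k*y^2/2 - y^4/2 - y^3/3 + sqrt(2)*y*log(-y) + sqrt(2)*y*(-1 + log(2))


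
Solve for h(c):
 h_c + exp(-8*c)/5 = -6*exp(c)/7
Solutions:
 h(c) = C1 - 6*exp(c)/7 + exp(-8*c)/40


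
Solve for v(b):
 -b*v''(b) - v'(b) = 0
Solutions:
 v(b) = C1 + C2*log(b)


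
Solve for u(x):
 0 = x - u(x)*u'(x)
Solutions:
 u(x) = -sqrt(C1 + x^2)
 u(x) = sqrt(C1 + x^2)


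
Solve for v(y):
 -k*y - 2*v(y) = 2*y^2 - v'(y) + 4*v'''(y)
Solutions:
 v(y) = C1*exp(3^(1/3)*y*(3^(1/3)/(sqrt(321) + 18)^(1/3) + (sqrt(321) + 18)^(1/3))/12)*sin(3^(1/6)*y*(-3^(2/3)*(sqrt(321) + 18)^(1/3) + 3/(sqrt(321) + 18)^(1/3))/12) + C2*exp(3^(1/3)*y*(3^(1/3)/(sqrt(321) + 18)^(1/3) + (sqrt(321) + 18)^(1/3))/12)*cos(3^(1/6)*y*(-3^(2/3)*(sqrt(321) + 18)^(1/3) + 3/(sqrt(321) + 18)^(1/3))/12) + C3*exp(-3^(1/3)*y*(3^(1/3)/(sqrt(321) + 18)^(1/3) + (sqrt(321) + 18)^(1/3))/6) - k*y/2 - k/4 - y^2 - y - 1/2


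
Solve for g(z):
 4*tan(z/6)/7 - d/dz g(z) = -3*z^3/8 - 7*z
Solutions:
 g(z) = C1 + 3*z^4/32 + 7*z^2/2 - 24*log(cos(z/6))/7


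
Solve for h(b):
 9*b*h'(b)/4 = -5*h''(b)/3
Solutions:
 h(b) = C1 + C2*erf(3*sqrt(30)*b/20)


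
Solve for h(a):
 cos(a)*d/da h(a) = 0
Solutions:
 h(a) = C1


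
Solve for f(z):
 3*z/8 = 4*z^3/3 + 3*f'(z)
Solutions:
 f(z) = C1 - z^4/9 + z^2/16


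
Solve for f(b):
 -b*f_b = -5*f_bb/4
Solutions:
 f(b) = C1 + C2*erfi(sqrt(10)*b/5)


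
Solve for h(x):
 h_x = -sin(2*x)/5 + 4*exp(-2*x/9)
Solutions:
 h(x) = C1 + cos(2*x)/10 - 18*exp(-2*x/9)


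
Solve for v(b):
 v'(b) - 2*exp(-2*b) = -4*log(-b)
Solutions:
 v(b) = C1 - 4*b*log(-b) + 4*b - exp(-2*b)


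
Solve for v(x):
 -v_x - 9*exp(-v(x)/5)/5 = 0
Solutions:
 v(x) = 5*log(C1 - 9*x/25)


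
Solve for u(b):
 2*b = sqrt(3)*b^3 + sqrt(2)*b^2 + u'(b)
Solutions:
 u(b) = C1 - sqrt(3)*b^4/4 - sqrt(2)*b^3/3 + b^2


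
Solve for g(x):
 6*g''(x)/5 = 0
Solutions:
 g(x) = C1 + C2*x


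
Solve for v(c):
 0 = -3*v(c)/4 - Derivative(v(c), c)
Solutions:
 v(c) = C1*exp(-3*c/4)


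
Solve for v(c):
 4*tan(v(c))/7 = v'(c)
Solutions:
 v(c) = pi - asin(C1*exp(4*c/7))
 v(c) = asin(C1*exp(4*c/7))


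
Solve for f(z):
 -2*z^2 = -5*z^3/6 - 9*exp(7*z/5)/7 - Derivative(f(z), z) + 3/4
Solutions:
 f(z) = C1 - 5*z^4/24 + 2*z^3/3 + 3*z/4 - 45*exp(7*z/5)/49


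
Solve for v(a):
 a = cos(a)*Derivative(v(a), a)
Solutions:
 v(a) = C1 + Integral(a/cos(a), a)


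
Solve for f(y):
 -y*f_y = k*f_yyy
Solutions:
 f(y) = C1 + Integral(C2*airyai(y*(-1/k)^(1/3)) + C3*airybi(y*(-1/k)^(1/3)), y)


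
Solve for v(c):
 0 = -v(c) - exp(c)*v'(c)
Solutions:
 v(c) = C1*exp(exp(-c))


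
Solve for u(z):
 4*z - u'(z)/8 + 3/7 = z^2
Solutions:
 u(z) = C1 - 8*z^3/3 + 16*z^2 + 24*z/7


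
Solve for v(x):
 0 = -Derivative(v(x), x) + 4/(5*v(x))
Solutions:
 v(x) = -sqrt(C1 + 40*x)/5
 v(x) = sqrt(C1 + 40*x)/5


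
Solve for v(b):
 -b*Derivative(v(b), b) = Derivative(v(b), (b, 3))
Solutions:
 v(b) = C1 + Integral(C2*airyai(-b) + C3*airybi(-b), b)


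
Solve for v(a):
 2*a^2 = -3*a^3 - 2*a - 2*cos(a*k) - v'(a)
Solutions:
 v(a) = C1 - 3*a^4/4 - 2*a^3/3 - a^2 - 2*sin(a*k)/k


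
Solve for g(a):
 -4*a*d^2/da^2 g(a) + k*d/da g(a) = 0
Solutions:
 g(a) = C1 + a^(re(k)/4 + 1)*(C2*sin(log(a)*Abs(im(k))/4) + C3*cos(log(a)*im(k)/4))


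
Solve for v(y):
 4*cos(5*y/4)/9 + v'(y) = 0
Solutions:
 v(y) = C1 - 16*sin(5*y/4)/45


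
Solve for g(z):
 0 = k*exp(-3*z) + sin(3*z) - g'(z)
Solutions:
 g(z) = C1 - k*exp(-3*z)/3 - cos(3*z)/3


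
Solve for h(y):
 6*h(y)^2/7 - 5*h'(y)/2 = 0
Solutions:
 h(y) = -35/(C1 + 12*y)


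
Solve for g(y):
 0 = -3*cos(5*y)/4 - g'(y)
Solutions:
 g(y) = C1 - 3*sin(5*y)/20


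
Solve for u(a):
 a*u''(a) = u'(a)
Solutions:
 u(a) = C1 + C2*a^2


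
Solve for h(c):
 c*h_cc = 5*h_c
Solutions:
 h(c) = C1 + C2*c^6


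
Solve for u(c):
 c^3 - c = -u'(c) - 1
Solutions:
 u(c) = C1 - c^4/4 + c^2/2 - c


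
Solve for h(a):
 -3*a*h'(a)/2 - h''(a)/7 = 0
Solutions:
 h(a) = C1 + C2*erf(sqrt(21)*a/2)


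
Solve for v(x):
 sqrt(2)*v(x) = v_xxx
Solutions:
 v(x) = C3*exp(2^(1/6)*x) + (C1*sin(2^(1/6)*sqrt(3)*x/2) + C2*cos(2^(1/6)*sqrt(3)*x/2))*exp(-2^(1/6)*x/2)


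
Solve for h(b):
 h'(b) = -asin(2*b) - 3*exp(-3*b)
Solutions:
 h(b) = C1 - b*asin(2*b) - sqrt(1 - 4*b^2)/2 + exp(-3*b)


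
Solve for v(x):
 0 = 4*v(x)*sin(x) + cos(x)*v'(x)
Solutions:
 v(x) = C1*cos(x)^4


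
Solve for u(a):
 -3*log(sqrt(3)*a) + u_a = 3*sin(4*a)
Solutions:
 u(a) = C1 + 3*a*log(a) - 3*a + 3*a*log(3)/2 - 3*cos(4*a)/4


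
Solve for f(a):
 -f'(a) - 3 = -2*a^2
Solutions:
 f(a) = C1 + 2*a^3/3 - 3*a


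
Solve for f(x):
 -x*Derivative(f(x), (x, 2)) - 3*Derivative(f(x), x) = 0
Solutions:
 f(x) = C1 + C2/x^2


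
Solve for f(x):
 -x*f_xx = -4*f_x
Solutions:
 f(x) = C1 + C2*x^5


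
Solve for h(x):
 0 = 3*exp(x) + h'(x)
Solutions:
 h(x) = C1 - 3*exp(x)


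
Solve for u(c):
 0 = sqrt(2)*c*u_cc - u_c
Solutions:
 u(c) = C1 + C2*c^(sqrt(2)/2 + 1)


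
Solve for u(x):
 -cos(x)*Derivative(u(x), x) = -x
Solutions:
 u(x) = C1 + Integral(x/cos(x), x)


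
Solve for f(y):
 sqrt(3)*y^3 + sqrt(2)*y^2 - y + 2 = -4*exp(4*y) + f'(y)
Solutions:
 f(y) = C1 + sqrt(3)*y^4/4 + sqrt(2)*y^3/3 - y^2/2 + 2*y + exp(4*y)


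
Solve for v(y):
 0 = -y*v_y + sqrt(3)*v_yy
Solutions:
 v(y) = C1 + C2*erfi(sqrt(2)*3^(3/4)*y/6)


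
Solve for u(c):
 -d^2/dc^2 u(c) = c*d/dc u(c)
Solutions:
 u(c) = C1 + C2*erf(sqrt(2)*c/2)


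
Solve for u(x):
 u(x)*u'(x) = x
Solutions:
 u(x) = -sqrt(C1 + x^2)
 u(x) = sqrt(C1 + x^2)


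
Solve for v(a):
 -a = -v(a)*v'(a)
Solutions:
 v(a) = -sqrt(C1 + a^2)
 v(a) = sqrt(C1 + a^2)


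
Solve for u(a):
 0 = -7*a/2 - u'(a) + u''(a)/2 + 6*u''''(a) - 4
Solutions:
 u(a) = C1 + C4*exp(a/2) - 7*a^2/4 - 23*a/4 + (C2*sin(sqrt(39)*a/12) + C3*cos(sqrt(39)*a/12))*exp(-a/4)


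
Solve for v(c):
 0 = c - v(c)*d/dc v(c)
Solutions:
 v(c) = -sqrt(C1 + c^2)
 v(c) = sqrt(C1 + c^2)


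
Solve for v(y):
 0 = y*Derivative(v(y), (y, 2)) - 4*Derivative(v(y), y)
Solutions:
 v(y) = C1 + C2*y^5


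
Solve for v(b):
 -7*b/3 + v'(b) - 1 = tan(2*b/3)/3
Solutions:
 v(b) = C1 + 7*b^2/6 + b - log(cos(2*b/3))/2


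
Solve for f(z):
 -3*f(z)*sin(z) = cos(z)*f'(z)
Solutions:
 f(z) = C1*cos(z)^3


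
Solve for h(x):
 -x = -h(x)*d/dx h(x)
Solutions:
 h(x) = -sqrt(C1 + x^2)
 h(x) = sqrt(C1 + x^2)


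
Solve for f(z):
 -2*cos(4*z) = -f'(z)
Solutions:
 f(z) = C1 + sin(4*z)/2


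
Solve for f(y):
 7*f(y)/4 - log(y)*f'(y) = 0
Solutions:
 f(y) = C1*exp(7*li(y)/4)


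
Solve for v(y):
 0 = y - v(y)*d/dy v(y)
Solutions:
 v(y) = -sqrt(C1 + y^2)
 v(y) = sqrt(C1 + y^2)


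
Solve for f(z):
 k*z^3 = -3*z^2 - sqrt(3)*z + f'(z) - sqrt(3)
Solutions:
 f(z) = C1 + k*z^4/4 + z^3 + sqrt(3)*z^2/2 + sqrt(3)*z


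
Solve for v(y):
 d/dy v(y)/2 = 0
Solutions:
 v(y) = C1


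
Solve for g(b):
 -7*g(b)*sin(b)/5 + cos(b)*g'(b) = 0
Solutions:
 g(b) = C1/cos(b)^(7/5)


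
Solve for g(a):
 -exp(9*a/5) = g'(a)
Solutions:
 g(a) = C1 - 5*exp(9*a/5)/9


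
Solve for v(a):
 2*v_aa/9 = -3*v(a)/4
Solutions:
 v(a) = C1*sin(3*sqrt(6)*a/4) + C2*cos(3*sqrt(6)*a/4)


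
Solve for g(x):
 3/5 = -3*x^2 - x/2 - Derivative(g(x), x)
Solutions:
 g(x) = C1 - x^3 - x^2/4 - 3*x/5


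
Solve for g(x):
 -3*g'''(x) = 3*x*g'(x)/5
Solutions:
 g(x) = C1 + Integral(C2*airyai(-5^(2/3)*x/5) + C3*airybi(-5^(2/3)*x/5), x)


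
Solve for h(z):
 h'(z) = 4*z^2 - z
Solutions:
 h(z) = C1 + 4*z^3/3 - z^2/2


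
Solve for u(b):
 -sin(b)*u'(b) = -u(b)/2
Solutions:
 u(b) = C1*(cos(b) - 1)^(1/4)/(cos(b) + 1)^(1/4)


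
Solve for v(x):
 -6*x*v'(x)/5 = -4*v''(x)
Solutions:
 v(x) = C1 + C2*erfi(sqrt(15)*x/10)


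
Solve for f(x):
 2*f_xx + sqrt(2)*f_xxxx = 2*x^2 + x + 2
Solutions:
 f(x) = C1 + C2*x + C3*sin(2^(1/4)*x) + C4*cos(2^(1/4)*x) + x^4/12 + x^3/12 + x^2*(1 - sqrt(2))/2


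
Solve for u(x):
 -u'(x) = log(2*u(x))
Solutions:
 Integral(1/(log(_y) + log(2)), (_y, u(x))) = C1 - x


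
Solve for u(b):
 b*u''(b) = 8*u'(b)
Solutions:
 u(b) = C1 + C2*b^9


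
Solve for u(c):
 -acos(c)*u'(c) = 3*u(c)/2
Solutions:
 u(c) = C1*exp(-3*Integral(1/acos(c), c)/2)


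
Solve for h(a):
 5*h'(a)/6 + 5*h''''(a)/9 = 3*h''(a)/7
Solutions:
 h(a) = C1 + C2*exp(210^(1/3)*a*(6*210^(1/3)/(sqrt(1455265) + 1225)^(1/3) + (sqrt(1455265) + 1225)^(1/3))/140)*sin(3^(1/6)*70^(1/3)*a*(-3^(2/3)*(sqrt(1455265) + 1225)^(1/3) + 18*70^(1/3)/(sqrt(1455265) + 1225)^(1/3))/140) + C3*exp(210^(1/3)*a*(6*210^(1/3)/(sqrt(1455265) + 1225)^(1/3) + (sqrt(1455265) + 1225)^(1/3))/140)*cos(3^(1/6)*70^(1/3)*a*(-3^(2/3)*(sqrt(1455265) + 1225)^(1/3) + 18*70^(1/3)/(sqrt(1455265) + 1225)^(1/3))/140) + C4*exp(-210^(1/3)*a*(6*210^(1/3)/(sqrt(1455265) + 1225)^(1/3) + (sqrt(1455265) + 1225)^(1/3))/70)


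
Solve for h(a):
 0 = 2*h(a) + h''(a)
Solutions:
 h(a) = C1*sin(sqrt(2)*a) + C2*cos(sqrt(2)*a)


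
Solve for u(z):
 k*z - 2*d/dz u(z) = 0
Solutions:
 u(z) = C1 + k*z^2/4


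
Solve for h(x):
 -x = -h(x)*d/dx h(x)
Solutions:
 h(x) = -sqrt(C1 + x^2)
 h(x) = sqrt(C1 + x^2)


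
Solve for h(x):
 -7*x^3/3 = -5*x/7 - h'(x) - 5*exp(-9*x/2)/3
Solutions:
 h(x) = C1 + 7*x^4/12 - 5*x^2/14 + 10*exp(-9*x/2)/27


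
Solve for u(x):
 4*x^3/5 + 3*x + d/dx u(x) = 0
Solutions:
 u(x) = C1 - x^4/5 - 3*x^2/2


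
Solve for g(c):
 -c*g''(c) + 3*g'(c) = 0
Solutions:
 g(c) = C1 + C2*c^4


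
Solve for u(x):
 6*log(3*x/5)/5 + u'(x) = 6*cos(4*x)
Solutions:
 u(x) = C1 - 6*x*log(x)/5 - 6*x*log(3)/5 + 6*x/5 + 6*x*log(5)/5 + 3*sin(4*x)/2


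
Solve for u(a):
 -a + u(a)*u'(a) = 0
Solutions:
 u(a) = -sqrt(C1 + a^2)
 u(a) = sqrt(C1 + a^2)


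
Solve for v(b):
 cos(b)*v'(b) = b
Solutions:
 v(b) = C1 + Integral(b/cos(b), b)


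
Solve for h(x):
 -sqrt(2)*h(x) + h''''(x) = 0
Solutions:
 h(x) = C1*exp(-2^(1/8)*x) + C2*exp(2^(1/8)*x) + C3*sin(2^(1/8)*x) + C4*cos(2^(1/8)*x)


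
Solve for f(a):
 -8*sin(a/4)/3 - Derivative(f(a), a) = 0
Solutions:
 f(a) = C1 + 32*cos(a/4)/3


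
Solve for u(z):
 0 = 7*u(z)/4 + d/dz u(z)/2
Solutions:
 u(z) = C1*exp(-7*z/2)


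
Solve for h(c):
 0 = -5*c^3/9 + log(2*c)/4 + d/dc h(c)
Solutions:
 h(c) = C1 + 5*c^4/36 - c*log(c)/4 - c*log(2)/4 + c/4


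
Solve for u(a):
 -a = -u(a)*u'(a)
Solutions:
 u(a) = -sqrt(C1 + a^2)
 u(a) = sqrt(C1 + a^2)


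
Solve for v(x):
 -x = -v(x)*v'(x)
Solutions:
 v(x) = -sqrt(C1 + x^2)
 v(x) = sqrt(C1 + x^2)


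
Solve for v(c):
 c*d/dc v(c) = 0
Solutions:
 v(c) = C1


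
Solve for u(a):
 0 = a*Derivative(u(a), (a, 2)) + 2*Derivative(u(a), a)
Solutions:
 u(a) = C1 + C2/a


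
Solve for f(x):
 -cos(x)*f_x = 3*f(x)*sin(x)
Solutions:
 f(x) = C1*cos(x)^3


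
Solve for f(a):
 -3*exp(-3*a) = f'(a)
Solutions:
 f(a) = C1 + exp(-3*a)


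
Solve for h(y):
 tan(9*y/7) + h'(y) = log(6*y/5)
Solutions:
 h(y) = C1 + y*log(y) - y*log(5) - y + y*log(6) + 7*log(cos(9*y/7))/9


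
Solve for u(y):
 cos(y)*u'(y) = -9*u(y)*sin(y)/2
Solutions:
 u(y) = C1*cos(y)^(9/2)


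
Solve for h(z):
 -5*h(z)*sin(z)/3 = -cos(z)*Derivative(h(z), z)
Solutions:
 h(z) = C1/cos(z)^(5/3)


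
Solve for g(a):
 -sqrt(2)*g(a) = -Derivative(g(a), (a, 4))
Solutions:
 g(a) = C1*exp(-2^(1/8)*a) + C2*exp(2^(1/8)*a) + C3*sin(2^(1/8)*a) + C4*cos(2^(1/8)*a)


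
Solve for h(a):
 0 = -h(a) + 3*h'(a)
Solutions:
 h(a) = C1*exp(a/3)


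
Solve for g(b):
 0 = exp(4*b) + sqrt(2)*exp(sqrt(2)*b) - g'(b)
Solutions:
 g(b) = C1 + exp(4*b)/4 + exp(sqrt(2)*b)


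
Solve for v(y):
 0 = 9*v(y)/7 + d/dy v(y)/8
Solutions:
 v(y) = C1*exp(-72*y/7)


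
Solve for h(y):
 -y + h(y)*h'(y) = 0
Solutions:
 h(y) = -sqrt(C1 + y^2)
 h(y) = sqrt(C1 + y^2)


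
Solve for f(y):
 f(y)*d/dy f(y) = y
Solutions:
 f(y) = -sqrt(C1 + y^2)
 f(y) = sqrt(C1 + y^2)


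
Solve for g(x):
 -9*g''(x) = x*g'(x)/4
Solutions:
 g(x) = C1 + C2*erf(sqrt(2)*x/12)


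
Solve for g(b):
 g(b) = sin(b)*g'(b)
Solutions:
 g(b) = C1*sqrt(cos(b) - 1)/sqrt(cos(b) + 1)


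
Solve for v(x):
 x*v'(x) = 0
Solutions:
 v(x) = C1


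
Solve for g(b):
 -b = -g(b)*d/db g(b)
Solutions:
 g(b) = -sqrt(C1 + b^2)
 g(b) = sqrt(C1 + b^2)


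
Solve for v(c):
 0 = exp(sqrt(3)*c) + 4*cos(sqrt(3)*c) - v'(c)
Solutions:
 v(c) = C1 + sqrt(3)*exp(sqrt(3)*c)/3 + 4*sqrt(3)*sin(sqrt(3)*c)/3


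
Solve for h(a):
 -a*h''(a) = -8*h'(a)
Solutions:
 h(a) = C1 + C2*a^9


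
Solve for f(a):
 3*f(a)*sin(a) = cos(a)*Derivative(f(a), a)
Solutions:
 f(a) = C1/cos(a)^3


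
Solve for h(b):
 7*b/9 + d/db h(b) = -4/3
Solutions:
 h(b) = C1 - 7*b^2/18 - 4*b/3


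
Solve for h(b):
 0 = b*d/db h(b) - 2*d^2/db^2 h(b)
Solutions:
 h(b) = C1 + C2*erfi(b/2)


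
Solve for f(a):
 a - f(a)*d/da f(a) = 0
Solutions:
 f(a) = -sqrt(C1 + a^2)
 f(a) = sqrt(C1 + a^2)


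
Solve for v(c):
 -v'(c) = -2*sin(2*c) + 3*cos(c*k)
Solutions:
 v(c) = C1 - cos(2*c) - 3*sin(c*k)/k


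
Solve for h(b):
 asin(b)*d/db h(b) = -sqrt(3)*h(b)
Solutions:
 h(b) = C1*exp(-sqrt(3)*Integral(1/asin(b), b))


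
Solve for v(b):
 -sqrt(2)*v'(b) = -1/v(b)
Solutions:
 v(b) = -sqrt(C1 + sqrt(2)*b)
 v(b) = sqrt(C1 + sqrt(2)*b)


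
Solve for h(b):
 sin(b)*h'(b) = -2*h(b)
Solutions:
 h(b) = C1*(cos(b) + 1)/(cos(b) - 1)


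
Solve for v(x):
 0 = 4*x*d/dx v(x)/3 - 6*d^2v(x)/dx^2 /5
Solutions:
 v(x) = C1 + C2*erfi(sqrt(5)*x/3)


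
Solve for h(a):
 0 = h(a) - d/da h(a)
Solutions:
 h(a) = C1*exp(a)


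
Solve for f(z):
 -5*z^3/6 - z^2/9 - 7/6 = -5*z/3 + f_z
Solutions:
 f(z) = C1 - 5*z^4/24 - z^3/27 + 5*z^2/6 - 7*z/6


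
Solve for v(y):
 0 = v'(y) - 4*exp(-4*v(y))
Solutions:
 v(y) = log(-I*(C1 + 16*y)^(1/4))
 v(y) = log(I*(C1 + 16*y)^(1/4))
 v(y) = log(-(C1 + 16*y)^(1/4))
 v(y) = log(C1 + 16*y)/4


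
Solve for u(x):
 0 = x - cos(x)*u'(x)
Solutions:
 u(x) = C1 + Integral(x/cos(x), x)


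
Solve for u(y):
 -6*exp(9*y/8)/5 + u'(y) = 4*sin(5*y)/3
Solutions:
 u(y) = C1 + 16*exp(9*y/8)/15 - 4*cos(5*y)/15


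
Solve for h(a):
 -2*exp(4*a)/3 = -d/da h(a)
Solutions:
 h(a) = C1 + exp(4*a)/6


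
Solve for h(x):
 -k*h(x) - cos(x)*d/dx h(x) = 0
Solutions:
 h(x) = C1*exp(k*(log(sin(x) - 1) - log(sin(x) + 1))/2)


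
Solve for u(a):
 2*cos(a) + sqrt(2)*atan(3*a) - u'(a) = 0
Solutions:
 u(a) = C1 + sqrt(2)*(a*atan(3*a) - log(9*a^2 + 1)/6) + 2*sin(a)


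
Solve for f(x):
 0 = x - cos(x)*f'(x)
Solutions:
 f(x) = C1 + Integral(x/cos(x), x)


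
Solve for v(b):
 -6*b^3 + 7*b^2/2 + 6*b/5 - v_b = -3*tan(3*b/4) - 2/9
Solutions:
 v(b) = C1 - 3*b^4/2 + 7*b^3/6 + 3*b^2/5 + 2*b/9 - 4*log(cos(3*b/4))


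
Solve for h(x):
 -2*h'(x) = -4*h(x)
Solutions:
 h(x) = C1*exp(2*x)


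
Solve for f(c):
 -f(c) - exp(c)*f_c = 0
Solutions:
 f(c) = C1*exp(exp(-c))


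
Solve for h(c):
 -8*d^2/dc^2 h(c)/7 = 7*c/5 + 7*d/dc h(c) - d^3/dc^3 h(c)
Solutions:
 h(c) = C1 + C2*exp(c*(4 - sqrt(359))/7) + C3*exp(c*(4 + sqrt(359))/7) - c^2/10 + 8*c/245


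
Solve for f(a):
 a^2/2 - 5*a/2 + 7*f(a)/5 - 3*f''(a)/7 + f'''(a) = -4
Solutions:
 f(a) = C1*exp(a*(10*10^(1/3)/(49*sqrt(2381) + 2391)^(1/3) + 20 + 10^(2/3)*(49*sqrt(2381) + 2391)^(1/3))/140)*sin(10^(1/3)*sqrt(3)*a*(-10^(1/3)*(49*sqrt(2381) + 2391)^(1/3) + 10/(49*sqrt(2381) + 2391)^(1/3))/140) + C2*exp(a*(10*10^(1/3)/(49*sqrt(2381) + 2391)^(1/3) + 20 + 10^(2/3)*(49*sqrt(2381) + 2391)^(1/3))/140)*cos(10^(1/3)*sqrt(3)*a*(-10^(1/3)*(49*sqrt(2381) + 2391)^(1/3) + 10/(49*sqrt(2381) + 2391)^(1/3))/140) + C3*exp(a*(-10^(2/3)*(49*sqrt(2381) + 2391)^(1/3) - 10*10^(1/3)/(49*sqrt(2381) + 2391)^(1/3) + 10)/70) - 5*a^2/14 + 25*a/14 - 1055/343


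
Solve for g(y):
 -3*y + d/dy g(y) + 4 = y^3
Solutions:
 g(y) = C1 + y^4/4 + 3*y^2/2 - 4*y


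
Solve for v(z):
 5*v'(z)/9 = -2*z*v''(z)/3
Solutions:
 v(z) = C1 + C2*z^(1/6)


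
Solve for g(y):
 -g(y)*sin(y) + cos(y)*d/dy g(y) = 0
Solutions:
 g(y) = C1/cos(y)


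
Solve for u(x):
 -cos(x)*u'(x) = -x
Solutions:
 u(x) = C1 + Integral(x/cos(x), x)


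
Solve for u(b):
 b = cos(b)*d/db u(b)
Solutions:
 u(b) = C1 + Integral(b/cos(b), b)


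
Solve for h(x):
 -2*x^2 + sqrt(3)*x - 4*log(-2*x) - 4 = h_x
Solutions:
 h(x) = C1 - 2*x^3/3 + sqrt(3)*x^2/2 - 4*x*log(-x) - 4*x*log(2)


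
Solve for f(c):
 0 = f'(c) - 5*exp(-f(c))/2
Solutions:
 f(c) = log(C1 + 5*c/2)


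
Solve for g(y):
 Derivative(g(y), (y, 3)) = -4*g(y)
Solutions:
 g(y) = C3*exp(-2^(2/3)*y) + (C1*sin(2^(2/3)*sqrt(3)*y/2) + C2*cos(2^(2/3)*sqrt(3)*y/2))*exp(2^(2/3)*y/2)


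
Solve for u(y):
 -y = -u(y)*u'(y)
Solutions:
 u(y) = -sqrt(C1 + y^2)
 u(y) = sqrt(C1 + y^2)


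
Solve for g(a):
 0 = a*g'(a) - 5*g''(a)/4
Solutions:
 g(a) = C1 + C2*erfi(sqrt(10)*a/5)


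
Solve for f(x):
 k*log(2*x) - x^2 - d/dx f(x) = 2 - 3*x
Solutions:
 f(x) = C1 + k*x*log(x) - k*x + k*x*log(2) - x^3/3 + 3*x^2/2 - 2*x


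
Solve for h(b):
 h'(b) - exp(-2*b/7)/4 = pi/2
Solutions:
 h(b) = C1 + pi*b/2 - 7*exp(-2*b/7)/8


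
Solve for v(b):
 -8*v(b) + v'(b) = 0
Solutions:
 v(b) = C1*exp(8*b)


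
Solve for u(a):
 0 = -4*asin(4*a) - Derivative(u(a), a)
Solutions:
 u(a) = C1 - 4*a*asin(4*a) - sqrt(1 - 16*a^2)


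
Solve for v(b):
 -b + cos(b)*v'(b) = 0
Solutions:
 v(b) = C1 + Integral(b/cos(b), b)


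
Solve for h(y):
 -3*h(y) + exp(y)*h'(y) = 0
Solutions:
 h(y) = C1*exp(-3*exp(-y))


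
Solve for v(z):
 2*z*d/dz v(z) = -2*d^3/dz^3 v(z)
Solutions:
 v(z) = C1 + Integral(C2*airyai(-z) + C3*airybi(-z), z)


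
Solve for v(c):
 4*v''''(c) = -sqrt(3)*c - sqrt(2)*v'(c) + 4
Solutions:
 v(c) = C1 + C4*exp(-sqrt(2)*c/2) - sqrt(6)*c^2/4 + 2*sqrt(2)*c + (C2*sin(sqrt(6)*c/4) + C3*cos(sqrt(6)*c/4))*exp(sqrt(2)*c/4)


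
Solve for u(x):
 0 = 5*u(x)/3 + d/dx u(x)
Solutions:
 u(x) = C1*exp(-5*x/3)


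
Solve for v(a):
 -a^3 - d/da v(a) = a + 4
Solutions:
 v(a) = C1 - a^4/4 - a^2/2 - 4*a


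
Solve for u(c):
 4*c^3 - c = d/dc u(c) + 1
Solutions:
 u(c) = C1 + c^4 - c^2/2 - c


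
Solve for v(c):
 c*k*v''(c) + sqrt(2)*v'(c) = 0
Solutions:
 v(c) = C1 + c^(((re(k) - sqrt(2))*re(k) + im(k)^2)/(re(k)^2 + im(k)^2))*(C2*sin(sqrt(2)*log(c)*Abs(im(k))/(re(k)^2 + im(k)^2)) + C3*cos(sqrt(2)*log(c)*im(k)/(re(k)^2 + im(k)^2)))


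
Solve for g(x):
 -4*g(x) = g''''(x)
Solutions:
 g(x) = (C1*sin(x) + C2*cos(x))*exp(-x) + (C3*sin(x) + C4*cos(x))*exp(x)


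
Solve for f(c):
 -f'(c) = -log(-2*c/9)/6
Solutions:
 f(c) = C1 + c*log(-c)/6 + c*(-2*log(3) - 1 + log(2))/6


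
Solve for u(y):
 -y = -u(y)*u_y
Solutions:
 u(y) = -sqrt(C1 + y^2)
 u(y) = sqrt(C1 + y^2)


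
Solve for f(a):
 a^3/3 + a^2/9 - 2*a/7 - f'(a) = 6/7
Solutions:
 f(a) = C1 + a^4/12 + a^3/27 - a^2/7 - 6*a/7


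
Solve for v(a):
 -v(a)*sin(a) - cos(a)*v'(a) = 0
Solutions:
 v(a) = C1*cos(a)


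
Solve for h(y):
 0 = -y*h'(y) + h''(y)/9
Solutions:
 h(y) = C1 + C2*erfi(3*sqrt(2)*y/2)


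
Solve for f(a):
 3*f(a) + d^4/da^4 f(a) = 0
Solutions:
 f(a) = (C1*sin(sqrt(2)*3^(1/4)*a/2) + C2*cos(sqrt(2)*3^(1/4)*a/2))*exp(-sqrt(2)*3^(1/4)*a/2) + (C3*sin(sqrt(2)*3^(1/4)*a/2) + C4*cos(sqrt(2)*3^(1/4)*a/2))*exp(sqrt(2)*3^(1/4)*a/2)


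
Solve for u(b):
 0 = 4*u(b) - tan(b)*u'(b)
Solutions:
 u(b) = C1*sin(b)^4


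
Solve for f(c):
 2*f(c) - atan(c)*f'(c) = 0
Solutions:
 f(c) = C1*exp(2*Integral(1/atan(c), c))


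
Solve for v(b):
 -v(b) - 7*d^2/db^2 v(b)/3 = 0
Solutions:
 v(b) = C1*sin(sqrt(21)*b/7) + C2*cos(sqrt(21)*b/7)


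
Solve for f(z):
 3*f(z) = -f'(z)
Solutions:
 f(z) = C1*exp(-3*z)


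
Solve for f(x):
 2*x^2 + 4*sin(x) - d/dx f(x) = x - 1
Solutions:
 f(x) = C1 + 2*x^3/3 - x^2/2 + x - 4*cos(x)


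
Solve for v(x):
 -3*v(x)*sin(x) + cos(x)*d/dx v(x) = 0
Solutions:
 v(x) = C1/cos(x)^3


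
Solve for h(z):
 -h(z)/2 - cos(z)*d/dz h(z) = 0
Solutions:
 h(z) = C1*(sin(z) - 1)^(1/4)/(sin(z) + 1)^(1/4)


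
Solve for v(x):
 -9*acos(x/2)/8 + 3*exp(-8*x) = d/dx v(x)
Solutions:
 v(x) = C1 - 9*x*acos(x/2)/8 + 9*sqrt(4 - x^2)/8 - 3*exp(-8*x)/8


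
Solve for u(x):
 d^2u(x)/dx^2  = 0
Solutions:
 u(x) = C1 + C2*x


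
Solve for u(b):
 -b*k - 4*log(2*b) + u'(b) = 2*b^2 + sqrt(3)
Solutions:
 u(b) = C1 + 2*b^3/3 + b^2*k/2 + 4*b*log(b) - 4*b + sqrt(3)*b + b*log(16)


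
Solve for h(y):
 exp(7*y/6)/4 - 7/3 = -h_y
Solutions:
 h(y) = C1 + 7*y/3 - 3*exp(7*y/6)/14


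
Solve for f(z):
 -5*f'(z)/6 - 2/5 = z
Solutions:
 f(z) = C1 - 3*z^2/5 - 12*z/25


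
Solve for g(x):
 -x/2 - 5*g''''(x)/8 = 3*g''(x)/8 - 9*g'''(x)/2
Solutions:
 g(x) = C1 + C2*x + C3*exp(x*(18 - sqrt(309))/5) + C4*exp(x*(sqrt(309) + 18)/5) - 2*x^3/9 - 8*x^2


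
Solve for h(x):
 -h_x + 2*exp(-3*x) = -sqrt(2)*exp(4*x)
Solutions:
 h(x) = C1 + sqrt(2)*exp(4*x)/4 - 2*exp(-3*x)/3


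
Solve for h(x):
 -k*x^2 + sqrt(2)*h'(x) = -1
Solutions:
 h(x) = C1 + sqrt(2)*k*x^3/6 - sqrt(2)*x/2


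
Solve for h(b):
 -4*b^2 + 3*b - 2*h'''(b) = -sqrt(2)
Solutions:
 h(b) = C1 + C2*b + C3*b^2 - b^5/30 + b^4/16 + sqrt(2)*b^3/12


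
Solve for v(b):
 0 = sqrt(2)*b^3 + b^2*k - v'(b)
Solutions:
 v(b) = C1 + sqrt(2)*b^4/4 + b^3*k/3


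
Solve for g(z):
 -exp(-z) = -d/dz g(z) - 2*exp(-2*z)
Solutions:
 g(z) = C1 - exp(-z) + exp(-2*z)


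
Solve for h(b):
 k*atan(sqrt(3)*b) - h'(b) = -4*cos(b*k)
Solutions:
 h(b) = C1 + k*(b*atan(sqrt(3)*b) - sqrt(3)*log(3*b^2 + 1)/6) + 4*Piecewise((sin(b*k)/k, Ne(k, 0)), (b, True))


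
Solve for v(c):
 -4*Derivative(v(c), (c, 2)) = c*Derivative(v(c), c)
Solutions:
 v(c) = C1 + C2*erf(sqrt(2)*c/4)


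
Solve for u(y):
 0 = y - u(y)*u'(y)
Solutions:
 u(y) = -sqrt(C1 + y^2)
 u(y) = sqrt(C1 + y^2)


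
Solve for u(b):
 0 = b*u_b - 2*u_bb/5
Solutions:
 u(b) = C1 + C2*erfi(sqrt(5)*b/2)


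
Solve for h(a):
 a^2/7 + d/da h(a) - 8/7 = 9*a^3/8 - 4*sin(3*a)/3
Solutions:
 h(a) = C1 + 9*a^4/32 - a^3/21 + 8*a/7 + 4*cos(3*a)/9


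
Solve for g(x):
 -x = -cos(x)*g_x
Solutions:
 g(x) = C1 + Integral(x/cos(x), x)


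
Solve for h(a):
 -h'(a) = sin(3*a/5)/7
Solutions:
 h(a) = C1 + 5*cos(3*a/5)/21


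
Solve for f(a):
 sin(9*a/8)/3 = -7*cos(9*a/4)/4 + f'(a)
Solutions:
 f(a) = C1 + 7*sin(9*a/4)/9 - 8*cos(9*a/8)/27


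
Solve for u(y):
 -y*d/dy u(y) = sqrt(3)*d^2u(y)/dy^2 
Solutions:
 u(y) = C1 + C2*erf(sqrt(2)*3^(3/4)*y/6)


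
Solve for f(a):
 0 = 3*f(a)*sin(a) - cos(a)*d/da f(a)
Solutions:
 f(a) = C1/cos(a)^3


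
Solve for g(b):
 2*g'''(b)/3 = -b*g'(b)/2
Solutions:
 g(b) = C1 + Integral(C2*airyai(-6^(1/3)*b/2) + C3*airybi(-6^(1/3)*b/2), b)


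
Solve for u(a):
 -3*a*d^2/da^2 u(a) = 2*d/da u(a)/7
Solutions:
 u(a) = C1 + C2*a^(19/21)


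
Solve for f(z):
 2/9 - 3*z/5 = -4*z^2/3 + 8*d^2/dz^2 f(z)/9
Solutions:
 f(z) = C1 + C2*z + z^4/8 - 9*z^3/80 + z^2/8


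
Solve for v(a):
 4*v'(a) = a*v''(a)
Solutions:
 v(a) = C1 + C2*a^5


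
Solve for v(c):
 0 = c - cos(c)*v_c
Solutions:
 v(c) = C1 + Integral(c/cos(c), c)


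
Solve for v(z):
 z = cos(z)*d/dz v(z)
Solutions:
 v(z) = C1 + Integral(z/cos(z), z)


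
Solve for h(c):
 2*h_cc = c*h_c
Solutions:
 h(c) = C1 + C2*erfi(c/2)


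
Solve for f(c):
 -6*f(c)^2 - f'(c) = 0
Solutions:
 f(c) = 1/(C1 + 6*c)


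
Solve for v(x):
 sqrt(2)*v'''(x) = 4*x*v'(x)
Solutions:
 v(x) = C1 + Integral(C2*airyai(sqrt(2)*x) + C3*airybi(sqrt(2)*x), x)


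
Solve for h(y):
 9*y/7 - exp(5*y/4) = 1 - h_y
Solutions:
 h(y) = C1 - 9*y^2/14 + y + 4*exp(5*y/4)/5


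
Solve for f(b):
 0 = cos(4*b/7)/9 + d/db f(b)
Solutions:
 f(b) = C1 - 7*sin(4*b/7)/36


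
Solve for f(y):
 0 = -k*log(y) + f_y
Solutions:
 f(y) = C1 + k*y*log(y) - k*y


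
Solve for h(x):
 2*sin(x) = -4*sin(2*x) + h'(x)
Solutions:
 h(x) = C1 + 4*sin(x)^2 - 2*cos(x)


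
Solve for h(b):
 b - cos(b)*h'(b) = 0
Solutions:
 h(b) = C1 + Integral(b/cos(b), b)
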